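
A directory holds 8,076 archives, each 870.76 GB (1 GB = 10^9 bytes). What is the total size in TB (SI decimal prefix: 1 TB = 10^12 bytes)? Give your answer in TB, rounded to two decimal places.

Total = 8,076 × 870.76 GB = 7032257.76 GB
= 7032257.76 × 1,000,000,000 bytes = 7,032,257,760,000,000 bytes
1 TB = 1,000,000,000,000 bytes
7,032,257,760,000,000 / 1,000,000,000,000 = 7,032.26 TB

7,032.26 TB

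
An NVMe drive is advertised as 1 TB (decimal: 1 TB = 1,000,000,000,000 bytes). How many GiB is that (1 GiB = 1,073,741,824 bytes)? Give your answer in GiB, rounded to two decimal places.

931.32 GiB

1 TB × 1,000,000,000,000 bytes/TB = 1,000,000,000,000 bytes
1 GiB = 2^30 bytes = 1,073,741,824 bytes
1,000,000,000,000 / 1,073,741,824 = 931.32 GiB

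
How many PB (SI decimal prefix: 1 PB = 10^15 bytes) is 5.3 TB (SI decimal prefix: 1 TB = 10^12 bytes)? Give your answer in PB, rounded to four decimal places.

0.0053 PB

5.3 TB × 1,000,000,000,000 bytes/TB = 5,300,000,000,000 bytes
1 PB = 1,000,000,000,000,000 bytes
5,300,000,000,000 / 1,000,000,000,000,000 = 0.0053 PB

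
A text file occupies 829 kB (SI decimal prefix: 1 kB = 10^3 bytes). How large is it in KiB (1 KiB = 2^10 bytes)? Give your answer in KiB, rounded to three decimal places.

829 kB × 1,000 bytes/kB = 829,000 bytes
1 KiB = 2^10 bytes = 1,024 bytes
829,000 / 1,024 = 809.570 KiB

809.570 KiB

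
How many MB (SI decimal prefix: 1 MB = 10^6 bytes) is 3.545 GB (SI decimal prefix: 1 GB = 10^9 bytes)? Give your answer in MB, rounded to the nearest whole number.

3,545 MB

3.545 GB × 1,000,000,000 bytes/GB = 3,545,000,000 bytes
1 MB = 1,000,000 bytes
3,545,000,000 / 1,000,000 = 3,545 MB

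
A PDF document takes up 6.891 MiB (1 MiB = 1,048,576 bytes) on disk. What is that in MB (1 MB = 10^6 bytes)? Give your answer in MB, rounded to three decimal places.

6.891 MiB = 6.891 × 2^20 bytes = 7,225,737.216 bytes
1 MB = 1,000,000 bytes
7,225,737.216 / 1,000,000 = 7.226 MB

7.226 MB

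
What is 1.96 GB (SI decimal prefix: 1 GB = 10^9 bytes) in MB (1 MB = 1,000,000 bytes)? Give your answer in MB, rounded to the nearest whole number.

1.96 GB × 1,000,000,000 bytes/GB = 1,960,000,000 bytes
1 MB = 1,000,000 bytes
1,960,000,000 / 1,000,000 = 1,960 MB

1,960 MB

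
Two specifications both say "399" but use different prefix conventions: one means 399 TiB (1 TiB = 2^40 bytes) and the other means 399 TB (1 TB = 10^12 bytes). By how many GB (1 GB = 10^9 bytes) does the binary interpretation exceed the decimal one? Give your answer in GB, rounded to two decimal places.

39,705.14 GB

399 TiB = 399 × 1,099,511,627,776 = 438,705,139,482,624 bytes
399 TB = 399 × 1,000,000,000,000 = 399,000,000,000,000 bytes
difference = 39,705,139,482,624 bytes
39,705,139,482,624 / 1,000,000,000 = 39,705.14 GB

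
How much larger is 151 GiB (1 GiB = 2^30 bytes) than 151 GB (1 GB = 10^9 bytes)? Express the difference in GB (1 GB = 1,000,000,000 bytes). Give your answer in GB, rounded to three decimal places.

11.135 GB

151 GiB = 151 × 1,073,741,824 = 162,135,015,424 bytes
151 GB = 151 × 1,000,000,000 = 151,000,000,000 bytes
difference = 11,135,015,424 bytes
11,135,015,424 / 1,000,000,000 = 11.135 GB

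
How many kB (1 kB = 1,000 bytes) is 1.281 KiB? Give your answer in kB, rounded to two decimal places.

1.281 KiB × 1,024 bytes/KiB = 1,311.744 bytes
1 kB = 10^3 bytes = 1,000 bytes
1,311.744 / 1,000 = 1.31 kB

1.31 kB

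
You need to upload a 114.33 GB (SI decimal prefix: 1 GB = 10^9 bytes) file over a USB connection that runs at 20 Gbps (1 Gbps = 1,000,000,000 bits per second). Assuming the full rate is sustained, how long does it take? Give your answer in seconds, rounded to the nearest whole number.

46 seconds

114.33 GB = 114,330,000,000 bytes = 914,640,000,000 bits
20 Gbps = 20,000,000,000 bits/s
time = 914,640,000,000 / 20,000,000,000 = 46 s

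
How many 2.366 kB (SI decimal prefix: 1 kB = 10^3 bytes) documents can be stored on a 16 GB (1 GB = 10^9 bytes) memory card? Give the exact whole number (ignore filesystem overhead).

6,762,468

Capacity: 16 GB = 16,000,000,000 bytes
Per item: 2.366 kB = 2,366 bytes
⌊16,000,000,000 / 2,366⌋ = 6,762,468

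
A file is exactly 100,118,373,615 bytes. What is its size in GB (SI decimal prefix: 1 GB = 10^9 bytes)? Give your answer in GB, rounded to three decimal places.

100.118 GB

100,118,373,615 bytes given.
1 GB = 10^9 bytes = 1,000,000,000 bytes
100,118,373,615 / 1,000,000,000 = 100.118 GB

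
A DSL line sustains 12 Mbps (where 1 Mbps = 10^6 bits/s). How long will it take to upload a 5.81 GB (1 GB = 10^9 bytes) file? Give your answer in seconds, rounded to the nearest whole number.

5.81 GB = 5,810,000,000 bytes = 46,480,000,000 bits
12 Mbps = 12,000,000 bits/s
time = 46,480,000,000 / 12,000,000 = 3,873 s

3,873 seconds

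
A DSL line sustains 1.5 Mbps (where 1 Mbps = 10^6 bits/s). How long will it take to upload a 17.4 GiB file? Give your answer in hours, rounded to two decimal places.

27.68 hours

17.4 GiB = 18,683,107,737.6 bytes = 149,464,861,900.8 bits
1.5 Mbps = 1,500,000 bits/s
time = 149,464,861,900.8 / 1,500,000 = 99,643.2413 s
99,643.2413 s / 3600 = 27.68 hours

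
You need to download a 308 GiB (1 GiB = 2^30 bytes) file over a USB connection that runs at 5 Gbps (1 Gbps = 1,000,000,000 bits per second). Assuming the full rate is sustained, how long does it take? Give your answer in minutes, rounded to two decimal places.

8.82 minutes

308 GiB = 330,712,481,792 bytes = 2,645,699,854,336 bits
5 Gbps = 5,000,000,000 bits/s
time = 2,645,699,854,336 / 5,000,000,000 = 529.140 s
529.140 s / 60 = 8.82 minutes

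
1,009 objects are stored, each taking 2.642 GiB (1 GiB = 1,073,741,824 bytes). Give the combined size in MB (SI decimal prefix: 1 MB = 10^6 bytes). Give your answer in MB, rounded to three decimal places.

Total = 1,009 × 2.642 GiB = 2665.778 GiB
= 2665.778 × 1,073,741,824 bytes = 2,862,357,332,099.072 bytes
1 MB = 1,000,000 bytes
2,862,357,332,099.072 / 1,000,000 = 2,862,357.332 MB

2,862,357.332 MB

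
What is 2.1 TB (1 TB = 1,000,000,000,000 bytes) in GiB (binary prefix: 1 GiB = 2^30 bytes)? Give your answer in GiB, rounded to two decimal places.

2.1 TB × 1,000,000,000,000 bytes/TB = 2,100,000,000,000 bytes
1 GiB = 2^30 bytes = 1,073,741,824 bytes
2,100,000,000,000 / 1,073,741,824 = 1,955.78 GiB

1,955.78 GiB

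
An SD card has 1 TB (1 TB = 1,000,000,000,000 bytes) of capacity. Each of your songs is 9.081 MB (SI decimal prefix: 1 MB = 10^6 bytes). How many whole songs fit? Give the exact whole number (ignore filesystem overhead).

110,120

Capacity: 1 TB = 1,000,000,000,000 bytes
Per item: 9.081 MB = 9,081,000 bytes
⌊1,000,000,000,000 / 9,081,000⌋ = 110,120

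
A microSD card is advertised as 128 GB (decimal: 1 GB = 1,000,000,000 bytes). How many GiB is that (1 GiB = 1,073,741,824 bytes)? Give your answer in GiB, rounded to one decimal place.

119.2 GiB

128 GB × 1,000,000,000 bytes/GB = 128,000,000,000 bytes
1 GiB = 1,073,741,824 bytes
128,000,000,000 / 1,073,741,824 = 119.2 GiB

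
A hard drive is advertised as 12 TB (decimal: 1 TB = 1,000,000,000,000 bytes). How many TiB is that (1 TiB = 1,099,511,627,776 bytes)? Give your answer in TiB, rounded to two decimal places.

10.91 TiB

12 TB × 1,000,000,000,000 bytes/TB = 12,000,000,000,000 bytes
1 TiB = 2^40 bytes = 1,099,511,627,776 bytes
12,000,000,000,000 / 1,099,511,627,776 = 10.91 TiB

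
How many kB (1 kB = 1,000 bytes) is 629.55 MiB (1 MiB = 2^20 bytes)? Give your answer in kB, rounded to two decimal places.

660,131.02 kB

629.55 MiB = 629.55 × 2^20 bytes = 660,131,020.8 bytes
1 kB = 1,000 bytes
660,131,020.8 / 1,000 = 660,131.02 kB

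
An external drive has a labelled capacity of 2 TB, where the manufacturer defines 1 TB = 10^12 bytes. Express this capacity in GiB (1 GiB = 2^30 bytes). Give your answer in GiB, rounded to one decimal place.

2 TB = 2 × 10^12 bytes = 2,000,000,000,000 bytes
1 GiB = 1,073,741,824 bytes
2,000,000,000,000 / 1,073,741,824 = 1,862.6 GiB

1,862.6 GiB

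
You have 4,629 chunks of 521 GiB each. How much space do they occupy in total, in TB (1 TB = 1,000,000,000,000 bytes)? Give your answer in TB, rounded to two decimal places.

2,589.55 TB

Total = 4,629 × 521 GiB = 2,411,709 GiB
= 2,411,709 × 1,073,741,824 bytes = 2,589,552,820,617,216 bytes
1 TB = 1,000,000,000,000 bytes
2,589,552,820,617,216 / 1,000,000,000,000 = 2,589.55 TB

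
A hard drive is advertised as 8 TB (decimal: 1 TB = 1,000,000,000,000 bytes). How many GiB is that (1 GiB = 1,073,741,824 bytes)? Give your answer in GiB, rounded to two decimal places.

8 TB = 8 × 10^12 bytes = 8,000,000,000,000 bytes
1 GiB = 2^30 bytes = 1,073,741,824 bytes
8,000,000,000,000 / 1,073,741,824 = 7,450.58 GiB

7,450.58 GiB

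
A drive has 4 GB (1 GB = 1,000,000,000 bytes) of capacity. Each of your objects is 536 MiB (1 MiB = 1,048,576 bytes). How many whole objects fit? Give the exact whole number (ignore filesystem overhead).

7

Capacity: 4 GB = 4,000,000,000 bytes
Per item: 536 MiB = 562,036,736 bytes
⌊4,000,000,000 / 562,036,736⌋ = 7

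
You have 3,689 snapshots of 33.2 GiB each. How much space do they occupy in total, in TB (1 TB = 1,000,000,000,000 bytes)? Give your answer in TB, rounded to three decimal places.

Total = 3,689 × 33.2 GiB = 122474.8 GiB
= 122474.8 × 1,073,741,824 bytes = 131,506,315,146,035.2 bytes
1 TB = 1,000,000,000,000 bytes
131,506,315,146,035.2 / 1,000,000,000,000 = 131.506 TB

131.506 TB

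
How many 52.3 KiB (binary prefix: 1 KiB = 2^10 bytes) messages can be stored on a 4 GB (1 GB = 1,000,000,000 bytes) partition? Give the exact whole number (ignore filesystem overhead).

Capacity: 4 GB = 4,000,000,000 bytes
Per item: 52.3 KiB = 53,555.2 bytes
⌊4,000,000,000 / 53,555.2⌋ = 74,689

74,689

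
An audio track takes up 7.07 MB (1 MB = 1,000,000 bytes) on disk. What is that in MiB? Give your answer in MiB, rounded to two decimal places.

6.74 MiB

7.07 MB × 1,000,000 bytes/MB = 7,070,000 bytes
1 MiB = 1,048,576 bytes
7,070,000 / 1,048,576 = 6.74 MiB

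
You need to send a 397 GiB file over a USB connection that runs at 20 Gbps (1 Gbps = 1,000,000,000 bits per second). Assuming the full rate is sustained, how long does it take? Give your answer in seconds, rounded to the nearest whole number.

171 seconds

397 GiB = 426,275,504,128 bytes = 3,410,204,033,024 bits
20 Gbps = 20,000,000,000 bits/s
time = 3,410,204,033,024 / 20,000,000,000 = 171 s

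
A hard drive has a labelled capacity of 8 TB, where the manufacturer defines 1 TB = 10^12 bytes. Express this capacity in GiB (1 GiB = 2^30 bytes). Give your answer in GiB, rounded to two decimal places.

7,450.58 GiB

8 TB = 8 × 10^12 bytes = 8,000,000,000,000 bytes
1 GiB = 2^30 bytes = 1,073,741,824 bytes
8,000,000,000,000 / 1,073,741,824 = 7,450.58 GiB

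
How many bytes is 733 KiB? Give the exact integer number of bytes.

733 × 1,024 = 750,592 bytes

750,592 bytes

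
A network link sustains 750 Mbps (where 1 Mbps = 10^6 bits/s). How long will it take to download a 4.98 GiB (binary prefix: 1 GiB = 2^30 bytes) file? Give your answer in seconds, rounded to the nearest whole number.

4.98 GiB = 5,347,234,283.52 bytes = 42,777,874,268.16 bits
750 Mbps = 750,000,000 bits/s
time = 42,777,874,268.16 / 750,000,000 = 57 s

57 seconds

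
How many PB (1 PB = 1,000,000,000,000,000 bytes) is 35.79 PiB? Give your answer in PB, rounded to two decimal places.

40.30 PB

35.79 PiB = 35.79 × 2^50 bytes = 40,295,957,665,897,512.96 bytes
1 PB = 10^15 bytes = 1,000,000,000,000,000 bytes
40,295,957,665,897,512.96 / 1,000,000,000,000,000 = 40.30 PB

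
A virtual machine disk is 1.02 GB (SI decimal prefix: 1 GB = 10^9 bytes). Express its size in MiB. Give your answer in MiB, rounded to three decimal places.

972.748 MiB

1.02 GB = 1.02 × 10^9 bytes = 1,020,000,000 bytes
1 MiB = 1,048,576 bytes
1,020,000,000 / 1,048,576 = 972.748 MiB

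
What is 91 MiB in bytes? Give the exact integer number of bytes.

95,420,416 bytes

91 × 1,048,576 = 95,420,416 bytes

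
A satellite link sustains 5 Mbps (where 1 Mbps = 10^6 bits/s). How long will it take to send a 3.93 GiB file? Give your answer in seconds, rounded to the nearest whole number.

3.93 GiB = 4,219,805,368.32 bytes = 33,758,442,946.56 bits
5 Mbps = 5,000,000 bits/s
time = 33,758,442,946.56 / 5,000,000 = 6,752 s

6,752 seconds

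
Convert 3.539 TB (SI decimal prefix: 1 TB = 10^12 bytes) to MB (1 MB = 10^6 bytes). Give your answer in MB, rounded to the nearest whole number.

3.539 TB = 3.539 × 10^12 bytes = 3,539,000,000,000 bytes
1 MB = 10^6 bytes = 1,000,000 bytes
3,539,000,000,000 / 1,000,000 = 3,539,000 MB

3,539,000 MB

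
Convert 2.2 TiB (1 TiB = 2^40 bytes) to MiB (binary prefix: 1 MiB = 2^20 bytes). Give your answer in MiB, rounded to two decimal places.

2,306,867.20 MiB

2.2 TiB = 2.2 × 2^40 bytes = 2,418,925,581,107.2 bytes
1 MiB = 1,048,576 bytes
2,418,925,581,107.2 / 1,048,576 = 2,306,867.20 MiB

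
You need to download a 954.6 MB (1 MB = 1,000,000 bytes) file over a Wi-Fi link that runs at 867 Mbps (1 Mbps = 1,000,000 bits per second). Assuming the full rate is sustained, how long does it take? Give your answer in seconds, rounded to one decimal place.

954.6 MB = 954,600,000 bytes = 7,636,800,000 bits
867 Mbps = 867,000,000 bits/s
time = 7,636,800,000 / 867,000,000 = 8.8 s

8.8 seconds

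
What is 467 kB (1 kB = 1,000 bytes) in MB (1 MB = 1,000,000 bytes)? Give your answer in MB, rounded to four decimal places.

0.4670 MB

467 kB × 1,000 bytes/kB = 467,000 bytes
1 MB = 1,000,000 bytes
467,000 / 1,000,000 = 0.4670 MB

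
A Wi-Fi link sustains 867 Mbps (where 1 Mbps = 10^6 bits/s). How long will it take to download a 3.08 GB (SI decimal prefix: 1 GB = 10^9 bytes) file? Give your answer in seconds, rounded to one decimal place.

3.08 GB = 3,080,000,000 bytes = 24,640,000,000 bits
867 Mbps = 867,000,000 bits/s
time = 24,640,000,000 / 867,000,000 = 28.4 s

28.4 seconds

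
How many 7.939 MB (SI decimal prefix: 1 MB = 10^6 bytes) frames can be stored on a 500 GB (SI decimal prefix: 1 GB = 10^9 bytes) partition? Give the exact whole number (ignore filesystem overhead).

62,980

Capacity: 500 GB = 500,000,000,000 bytes
Per item: 7.939 MB = 7,939,000 bytes
⌊500,000,000,000 / 7,939,000⌋ = 62,980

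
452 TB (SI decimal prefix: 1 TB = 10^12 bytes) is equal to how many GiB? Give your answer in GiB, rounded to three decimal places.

452 TB = 452 × 10^12 bytes = 452,000,000,000,000 bytes
1 GiB = 1,073,741,824 bytes
452,000,000,000,000 / 1,073,741,824 = 420,957.804 GiB

420,957.804 GiB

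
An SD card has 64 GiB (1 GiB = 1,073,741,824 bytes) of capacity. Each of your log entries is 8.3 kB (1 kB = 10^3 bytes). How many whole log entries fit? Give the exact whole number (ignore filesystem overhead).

8,279,455

Capacity: 64 GiB = 68,719,476,736 bytes
Per item: 8.3 kB = 8,300 bytes
⌊68,719,476,736 / 8,300⌋ = 8,279,455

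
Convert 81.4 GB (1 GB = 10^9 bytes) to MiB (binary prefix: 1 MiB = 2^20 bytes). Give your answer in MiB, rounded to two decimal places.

77,629.09 MiB

81.4 GB = 81.4 × 10^9 bytes = 81,400,000,000 bytes
1 MiB = 2^20 bytes = 1,048,576 bytes
81,400,000,000 / 1,048,576 = 77,629.09 MiB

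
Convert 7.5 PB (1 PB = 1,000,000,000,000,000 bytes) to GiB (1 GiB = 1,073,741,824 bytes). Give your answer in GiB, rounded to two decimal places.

6,984,919.31 GiB

7.5 PB = 7.5 × 10^15 bytes = 7,500,000,000,000,000 bytes
1 GiB = 2^30 bytes = 1,073,741,824 bytes
7,500,000,000,000,000 / 1,073,741,824 = 6,984,919.31 GiB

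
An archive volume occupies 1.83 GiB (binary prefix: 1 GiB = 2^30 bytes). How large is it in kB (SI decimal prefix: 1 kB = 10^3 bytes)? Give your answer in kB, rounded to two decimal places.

1.83 GiB = 1.83 × 2^30 bytes = 1,964,947,537.92 bytes
1 kB = 1,000 bytes
1,964,947,537.92 / 1,000 = 1,964,947.54 kB

1,964,947.54 kB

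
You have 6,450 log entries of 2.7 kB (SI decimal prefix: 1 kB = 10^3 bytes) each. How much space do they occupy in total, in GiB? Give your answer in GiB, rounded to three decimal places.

Total = 6,450 × 2.7 kB = 17,415 kB
= 17,415 × 1,000 bytes = 17,415,000 bytes
1 GiB = 1,073,741,824 bytes
17,415,000 / 1,073,741,824 = 0.016 GiB

0.016 GiB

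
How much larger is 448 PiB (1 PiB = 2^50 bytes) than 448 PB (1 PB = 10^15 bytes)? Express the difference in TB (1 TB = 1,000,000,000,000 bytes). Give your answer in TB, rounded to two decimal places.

448 PiB = 448 × 1,125,899,906,842,624 = 504,403,158,265,495,552 bytes
448 PB = 448 × 1,000,000,000,000,000 = 448,000,000,000,000,000 bytes
difference = 56,403,158,265,495,552 bytes
56,403,158,265,495,552 / 1,000,000,000,000 = 56,403.16 TB

56,403.16 TB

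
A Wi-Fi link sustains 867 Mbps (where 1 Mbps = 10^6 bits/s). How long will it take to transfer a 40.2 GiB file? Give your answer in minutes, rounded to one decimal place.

6.6 minutes

40.2 GiB = 43,164,421,324.8 bytes = 345,315,370,598.4 bits
867 Mbps = 867,000,000 bits/s
time = 345,315,370,598.4 / 867,000,000 = 398.29 s
398.29 s / 60 = 6.6 minutes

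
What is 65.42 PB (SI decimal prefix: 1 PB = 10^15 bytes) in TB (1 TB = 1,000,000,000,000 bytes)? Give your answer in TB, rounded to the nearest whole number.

65,420 TB

65.42 PB = 65.42 × 10^15 bytes = 65,420,000,000,000,000 bytes
1 TB = 10^12 bytes = 1,000,000,000,000 bytes
65,420,000,000,000,000 / 1,000,000,000,000 = 65,420 TB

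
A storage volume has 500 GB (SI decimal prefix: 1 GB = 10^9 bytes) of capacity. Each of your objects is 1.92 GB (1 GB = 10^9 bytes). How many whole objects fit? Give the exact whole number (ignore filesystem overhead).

Capacity: 500 GB = 500,000,000,000 bytes
Per item: 1.92 GB = 1,920,000,000 bytes
⌊500,000,000,000 / 1,920,000,000⌋ = 260

260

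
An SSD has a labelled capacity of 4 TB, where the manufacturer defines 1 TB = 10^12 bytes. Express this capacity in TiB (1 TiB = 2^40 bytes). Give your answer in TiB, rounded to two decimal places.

4 TB × 1,000,000,000,000 bytes/TB = 4,000,000,000,000 bytes
1 TiB = 1,099,511,627,776 bytes
4,000,000,000,000 / 1,099,511,627,776 = 3.64 TiB

3.64 TiB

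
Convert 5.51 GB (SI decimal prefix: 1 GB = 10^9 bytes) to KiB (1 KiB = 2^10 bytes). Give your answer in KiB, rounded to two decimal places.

5,380,859.38 KiB

5.51 GB = 5.51 × 10^9 bytes = 5,510,000,000 bytes
1 KiB = 2^10 bytes = 1,024 bytes
5,510,000,000 / 1,024 = 5,380,859.38 KiB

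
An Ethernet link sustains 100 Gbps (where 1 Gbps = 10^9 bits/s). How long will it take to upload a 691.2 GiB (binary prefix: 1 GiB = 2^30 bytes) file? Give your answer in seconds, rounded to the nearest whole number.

691.2 GiB = 742,170,348,748.8 bytes = 5,937,362,789,990.4 bits
100 Gbps = 100,000,000,000 bits/s
time = 5,937,362,789,990.4 / 100,000,000,000 = 59 s

59 seconds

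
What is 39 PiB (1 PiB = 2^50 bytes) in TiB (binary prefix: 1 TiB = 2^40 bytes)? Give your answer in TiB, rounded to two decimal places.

39,936.00 TiB

39 PiB = 39 × 2^50 bytes = 43,910,096,366,862,336 bytes
1 TiB = 2^40 bytes = 1,099,511,627,776 bytes
43,910,096,366,862,336 / 1,099,511,627,776 = 39,936.00 TiB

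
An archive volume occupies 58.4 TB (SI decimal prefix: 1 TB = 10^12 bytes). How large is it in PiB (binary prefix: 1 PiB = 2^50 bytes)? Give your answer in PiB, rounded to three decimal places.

0.052 PiB

58.4 TB × 1,000,000,000,000 bytes/TB = 58,400,000,000,000 bytes
1 PiB = 1,125,899,906,842,624 bytes
58,400,000,000,000 / 1,125,899,906,842,624 = 0.052 PiB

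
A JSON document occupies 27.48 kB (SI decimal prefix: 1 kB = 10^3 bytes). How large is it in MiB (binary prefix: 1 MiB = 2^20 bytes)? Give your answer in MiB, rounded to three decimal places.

0.026 MiB

27.48 kB = 27.48 × 10^3 bytes = 27,480 bytes
1 MiB = 2^20 bytes = 1,048,576 bytes
27,480 / 1,048,576 = 0.026 MiB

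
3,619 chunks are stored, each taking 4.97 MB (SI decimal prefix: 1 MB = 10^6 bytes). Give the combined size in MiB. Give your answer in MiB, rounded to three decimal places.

17,153.196 MiB

Total = 3,619 × 4.97 MB = 17986.43 MB
= 17986.43 × 1,000,000 bytes = 17,986,430,000 bytes
1 MiB = 1,048,576 bytes
17,986,430,000 / 1,048,576 = 17,153.196 MiB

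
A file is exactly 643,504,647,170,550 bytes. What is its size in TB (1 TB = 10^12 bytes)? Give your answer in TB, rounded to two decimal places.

643,504,647,170,550 bytes given.
1 TB = 10^12 bytes = 1,000,000,000,000 bytes
643,504,647,170,550 / 1,000,000,000,000 = 643.50 TB

643.50 TB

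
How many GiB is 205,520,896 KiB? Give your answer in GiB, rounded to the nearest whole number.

205,520,896 KiB × 1,024 bytes/KiB = 210,453,397,504 bytes
1 GiB = 1,073,741,824 bytes
210,453,397,504 / 1,073,741,824 = 196 GiB

196 GiB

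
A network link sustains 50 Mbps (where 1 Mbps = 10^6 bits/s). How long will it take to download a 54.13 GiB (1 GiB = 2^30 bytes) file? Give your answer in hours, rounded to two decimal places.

54.13 GiB = 58,121,644,933.12 bytes = 464,973,159,464.96 bits
50 Mbps = 50,000,000 bits/s
time = 464,973,159,464.96 / 50,000,000 = 9,299.4632 s
9,299.4632 s / 3600 = 2.58 hours

2.58 hours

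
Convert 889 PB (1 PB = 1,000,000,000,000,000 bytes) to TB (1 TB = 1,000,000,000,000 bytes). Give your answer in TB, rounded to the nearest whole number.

889,000 TB

889 PB × 1,000,000,000,000,000 bytes/PB = 889,000,000,000,000,000 bytes
1 TB = 1,000,000,000,000 bytes
889,000,000,000,000,000 / 1,000,000,000,000 = 889,000 TB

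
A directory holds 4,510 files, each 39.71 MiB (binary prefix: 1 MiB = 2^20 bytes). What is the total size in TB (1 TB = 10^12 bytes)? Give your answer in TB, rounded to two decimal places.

Total = 4,510 × 39.71 MiB = 179092.1 MiB
= 179092.1 × 1,048,576 bytes = 187,791,677,849.6 bytes
1 TB = 1,000,000,000,000 bytes
187,791,677,849.6 / 1,000,000,000,000 = 0.19 TB

0.19 TB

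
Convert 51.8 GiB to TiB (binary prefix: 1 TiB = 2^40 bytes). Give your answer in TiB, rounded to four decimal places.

0.0506 TiB

51.8 GiB × 1,073,741,824 bytes/GiB = 55,619,826,483.2 bytes
1 TiB = 1,099,511,627,776 bytes
55,619,826,483.2 / 1,099,511,627,776 = 0.0506 TiB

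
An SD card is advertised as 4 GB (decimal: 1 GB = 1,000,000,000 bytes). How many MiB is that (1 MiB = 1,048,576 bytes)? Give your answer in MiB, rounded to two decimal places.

4 GB = 4 × 10^9 bytes = 4,000,000,000 bytes
1 MiB = 2^20 bytes = 1,048,576 bytes
4,000,000,000 / 1,048,576 = 3,814.70 MiB

3,814.70 MiB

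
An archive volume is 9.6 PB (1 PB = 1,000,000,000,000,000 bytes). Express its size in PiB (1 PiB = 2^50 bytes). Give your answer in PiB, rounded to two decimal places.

8.53 PiB

9.6 PB × 1,000,000,000,000,000 bytes/PB = 9,600,000,000,000,000 bytes
1 PiB = 1,125,899,906,842,624 bytes
9,600,000,000,000,000 / 1,125,899,906,842,624 = 8.53 PiB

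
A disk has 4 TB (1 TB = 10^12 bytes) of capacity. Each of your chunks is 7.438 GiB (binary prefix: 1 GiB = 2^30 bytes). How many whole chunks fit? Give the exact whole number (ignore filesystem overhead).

Capacity: 4 TB = 4,000,000,000,000 bytes
Per item: 7.438 GiB = 7,986,491,686.912 bytes
⌊4,000,000,000,000 / 7,986,491,686.912⌋ = 500

500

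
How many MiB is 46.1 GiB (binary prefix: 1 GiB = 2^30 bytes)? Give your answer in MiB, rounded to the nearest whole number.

47,206 MiB

46.1 GiB = 46.1 × 2^30 bytes = 49,499,498,086.4 bytes
1 MiB = 1,048,576 bytes
49,499,498,086.4 / 1,048,576 = 47,206 MiB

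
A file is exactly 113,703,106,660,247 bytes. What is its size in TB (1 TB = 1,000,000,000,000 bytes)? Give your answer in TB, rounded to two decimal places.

113.70 TB

113,703,106,660,247 bytes given.
1 TB = 1,000,000,000,000 bytes
113,703,106,660,247 / 1,000,000,000,000 = 113.70 TB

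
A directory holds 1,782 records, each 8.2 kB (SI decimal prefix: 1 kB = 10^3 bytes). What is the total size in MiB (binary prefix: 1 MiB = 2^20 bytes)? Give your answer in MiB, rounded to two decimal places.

Total = 1,782 × 8.2 kB = 14612.4 kB
= 14612.4 × 1,000 bytes = 14,612,400 bytes
1 MiB = 1,048,576 bytes
14,612,400 / 1,048,576 = 13.94 MiB

13.94 MiB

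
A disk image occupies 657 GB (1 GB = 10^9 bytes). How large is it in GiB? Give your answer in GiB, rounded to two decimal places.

611.88 GiB

657 GB × 1,000,000,000 bytes/GB = 657,000,000,000 bytes
1 GiB = 2^30 bytes = 1,073,741,824 bytes
657,000,000,000 / 1,073,741,824 = 611.88 GiB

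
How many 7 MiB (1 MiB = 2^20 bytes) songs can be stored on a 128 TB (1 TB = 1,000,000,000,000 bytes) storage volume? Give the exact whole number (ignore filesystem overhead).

Capacity: 128 TB = 128,000,000,000,000 bytes
Per item: 7 MiB = 7,340,032 bytes
⌊128,000,000,000,000 / 7,340,032⌋ = 17,438,616

17,438,616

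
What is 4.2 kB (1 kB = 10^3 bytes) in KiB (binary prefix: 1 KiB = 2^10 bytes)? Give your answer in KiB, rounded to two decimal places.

4.10 KiB

4.2 kB × 1,000 bytes/kB = 4,200 bytes
1 KiB = 2^10 bytes = 1,024 bytes
4,200 / 1,024 = 4.10 KiB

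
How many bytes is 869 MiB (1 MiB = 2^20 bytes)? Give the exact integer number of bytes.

869 × 1,048,576 = 911,212,544 bytes  (1 MiB = 2^20 bytes)

911,212,544 bytes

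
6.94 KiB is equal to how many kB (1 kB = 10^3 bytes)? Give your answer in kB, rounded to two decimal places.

7.11 kB

6.94 KiB = 6.94 × 2^10 bytes = 7,106.56 bytes
1 kB = 1,000 bytes
7,106.56 / 1,000 = 7.11 kB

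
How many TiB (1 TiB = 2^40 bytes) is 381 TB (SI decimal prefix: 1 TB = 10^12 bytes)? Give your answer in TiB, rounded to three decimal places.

346.517 TiB

381 TB = 381 × 10^12 bytes = 381,000,000,000,000 bytes
1 TiB = 2^40 bytes = 1,099,511,627,776 bytes
381,000,000,000,000 / 1,099,511,627,776 = 346.517 TiB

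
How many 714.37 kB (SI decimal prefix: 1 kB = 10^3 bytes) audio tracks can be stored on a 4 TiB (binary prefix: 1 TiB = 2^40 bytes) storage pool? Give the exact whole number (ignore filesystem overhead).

6,156,538

Capacity: 4 TiB = 4,398,046,511,104 bytes
Per item: 714.37 kB = 714,370 bytes
⌊4,398,046,511,104 / 714,370⌋ = 6,156,538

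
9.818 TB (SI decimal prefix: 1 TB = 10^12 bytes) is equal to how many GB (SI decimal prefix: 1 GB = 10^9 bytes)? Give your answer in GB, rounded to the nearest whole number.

9,818 GB

9.818 TB × 1,000,000,000,000 bytes/TB = 9,818,000,000,000 bytes
1 GB = 1,000,000,000 bytes
9,818,000,000,000 / 1,000,000,000 = 9,818 GB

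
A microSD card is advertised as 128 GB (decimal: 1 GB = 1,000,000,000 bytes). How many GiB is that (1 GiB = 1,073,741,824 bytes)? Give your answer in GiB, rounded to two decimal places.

119.21 GiB

128 GB = 128 × 10^9 bytes = 128,000,000,000 bytes
1 GiB = 1,073,741,824 bytes
128,000,000,000 / 1,073,741,824 = 119.21 GiB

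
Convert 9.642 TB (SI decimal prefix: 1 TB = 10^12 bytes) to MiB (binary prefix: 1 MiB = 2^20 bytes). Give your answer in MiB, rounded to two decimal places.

9,195,327.76 MiB

9.642 TB × 1,000,000,000,000 bytes/TB = 9,642,000,000,000 bytes
1 MiB = 2^20 bytes = 1,048,576 bytes
9,642,000,000,000 / 1,048,576 = 9,195,327.76 MiB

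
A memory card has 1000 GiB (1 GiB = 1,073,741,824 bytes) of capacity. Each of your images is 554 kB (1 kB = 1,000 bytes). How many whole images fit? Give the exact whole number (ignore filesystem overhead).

Capacity: 1000 GiB = 1,073,741,824,000 bytes
Per item: 554 kB = 554,000 bytes
⌊1,073,741,824,000 / 554,000⌋ = 1,938,162

1,938,162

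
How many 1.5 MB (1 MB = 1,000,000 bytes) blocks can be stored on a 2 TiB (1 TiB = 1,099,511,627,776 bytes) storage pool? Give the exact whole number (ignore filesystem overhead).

1,466,015

Capacity: 2 TiB = 2,199,023,255,552 bytes
Per item: 1.5 MB = 1,500,000 bytes
⌊2,199,023,255,552 / 1,500,000⌋ = 1,466,015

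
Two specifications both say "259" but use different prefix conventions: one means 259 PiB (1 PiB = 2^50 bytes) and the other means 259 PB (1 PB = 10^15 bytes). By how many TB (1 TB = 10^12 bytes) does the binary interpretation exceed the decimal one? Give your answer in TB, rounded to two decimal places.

32,608.08 TB

259 PiB = 259 × 1,125,899,906,842,624 = 291,608,075,872,239,616 bytes
259 PB = 259 × 1,000,000,000,000,000 = 259,000,000,000,000,000 bytes
difference = 32,608,075,872,239,616 bytes
32,608,075,872,239,616 / 1,000,000,000,000 = 32,608.08 TB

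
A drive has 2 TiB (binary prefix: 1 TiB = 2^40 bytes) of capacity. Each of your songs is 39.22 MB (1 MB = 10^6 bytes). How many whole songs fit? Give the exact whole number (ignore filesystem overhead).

Capacity: 2 TiB = 2,199,023,255,552 bytes
Per item: 39.22 MB = 39,220,000 bytes
⌊2,199,023,255,552 / 39,220,000⌋ = 56,068

56,068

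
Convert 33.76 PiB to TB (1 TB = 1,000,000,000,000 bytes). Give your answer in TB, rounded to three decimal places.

38,010.381 TB

33.76 PiB × 1,125,899,906,842,624 bytes/PiB = 38,010,380,855,006,986.24 bytes
1 TB = 10^12 bytes = 1,000,000,000,000 bytes
38,010,380,855,006,986.24 / 1,000,000,000,000 = 38,010.381 TB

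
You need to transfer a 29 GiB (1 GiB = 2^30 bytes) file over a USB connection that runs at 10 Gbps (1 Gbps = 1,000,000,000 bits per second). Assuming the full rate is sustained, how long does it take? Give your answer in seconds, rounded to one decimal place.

24.9 seconds

29 GiB = 31,138,512,896 bytes = 249,108,103,168 bits
10 Gbps = 10,000,000,000 bits/s
time = 249,108,103,168 / 10,000,000,000 = 24.9 s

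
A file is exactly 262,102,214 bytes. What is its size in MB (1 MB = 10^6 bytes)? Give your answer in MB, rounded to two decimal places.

262.10 MB

262,102,214 bytes given.
1 MB = 1,000,000 bytes
262,102,214 / 1,000,000 = 262.10 MB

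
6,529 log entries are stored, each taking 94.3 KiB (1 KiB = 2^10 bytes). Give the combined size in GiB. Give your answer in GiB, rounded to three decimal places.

Total = 6,529 × 94.3 KiB = 615684.7 KiB
= 615684.7 × 1,024 bytes = 630,461,132.8 bytes
1 GiB = 1,073,741,824 bytes
630,461,132.8 / 1,073,741,824 = 0.587 GiB

0.587 GiB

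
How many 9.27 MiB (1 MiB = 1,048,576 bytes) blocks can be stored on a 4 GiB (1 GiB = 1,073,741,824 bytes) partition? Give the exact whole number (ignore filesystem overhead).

441

Capacity: 4 GiB = 4,294,967,296 bytes
Per item: 9.27 MiB = 9,720,299.52 bytes
⌊4,294,967,296 / 9,720,299.52⌋ = 441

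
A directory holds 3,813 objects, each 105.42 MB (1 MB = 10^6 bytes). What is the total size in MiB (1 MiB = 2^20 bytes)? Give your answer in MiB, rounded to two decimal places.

383,345.09 MiB

Total = 3,813 × 105.42 MB = 401966.46 MB
= 401966.46 × 1,000,000 bytes = 401,966,460,000 bytes
1 MiB = 1,048,576 bytes
401,966,460,000 / 1,048,576 = 383,345.09 MiB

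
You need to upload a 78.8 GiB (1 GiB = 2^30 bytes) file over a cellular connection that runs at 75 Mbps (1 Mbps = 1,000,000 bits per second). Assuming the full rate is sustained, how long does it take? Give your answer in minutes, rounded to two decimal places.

150.42 minutes

78.8 GiB = 84,610,855,731.2 bytes = 676,886,845,849.6 bits
75 Mbps = 75,000,000 bits/s
time = 676,886,845,849.6 / 75,000,000 = 9,025.158 s
9,025.158 s / 60 = 150.42 minutes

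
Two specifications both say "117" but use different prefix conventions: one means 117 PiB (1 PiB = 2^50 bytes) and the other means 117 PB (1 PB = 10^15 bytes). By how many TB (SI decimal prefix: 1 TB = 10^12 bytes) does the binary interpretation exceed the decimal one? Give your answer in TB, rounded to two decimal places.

117 PiB = 117 × 1,125,899,906,842,624 = 131,730,289,100,587,008 bytes
117 PB = 117 × 1,000,000,000,000,000 = 117,000,000,000,000,000 bytes
difference = 14,730,289,100,587,008 bytes
14,730,289,100,587,008 / 1,000,000,000,000 = 14,730.29 TB

14,730.29 TB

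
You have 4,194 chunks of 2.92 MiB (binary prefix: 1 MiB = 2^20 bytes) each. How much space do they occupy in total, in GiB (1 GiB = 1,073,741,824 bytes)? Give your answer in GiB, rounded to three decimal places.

11.959 GiB

Total = 4,194 × 2.92 MiB = 12246.48 MiB
= 12246.48 × 1,048,576 bytes = 12,841,365,012.48 bytes
1 GiB = 1,073,741,824 bytes
12,841,365,012.48 / 1,073,741,824 = 11.959 GiB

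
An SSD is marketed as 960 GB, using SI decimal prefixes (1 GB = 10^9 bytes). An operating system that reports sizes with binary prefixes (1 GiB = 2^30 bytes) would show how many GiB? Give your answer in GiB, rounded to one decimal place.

960 GB = 960 × 10^9 bytes = 960,000,000,000 bytes
1 GiB = 1,073,741,824 bytes
960,000,000,000 / 1,073,741,824 = 894.1 GiB

894.1 GiB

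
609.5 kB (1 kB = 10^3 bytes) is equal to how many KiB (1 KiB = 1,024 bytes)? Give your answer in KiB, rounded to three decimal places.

609.5 kB × 1,000 bytes/kB = 609,500 bytes
1 KiB = 2^10 bytes = 1,024 bytes
609,500 / 1,024 = 595.215 KiB

595.215 KiB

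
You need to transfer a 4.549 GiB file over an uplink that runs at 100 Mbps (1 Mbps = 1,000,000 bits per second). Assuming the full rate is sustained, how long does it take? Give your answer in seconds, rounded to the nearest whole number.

391 seconds

4.549 GiB = 4,884,451,557.376 bytes = 39,075,612,459.008 bits
100 Mbps = 100,000,000 bits/s
time = 39,075,612,459.008 / 100,000,000 = 391 s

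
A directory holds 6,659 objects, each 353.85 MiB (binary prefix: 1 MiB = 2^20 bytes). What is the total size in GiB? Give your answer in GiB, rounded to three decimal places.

2,301.062 GiB

Total = 6,659 × 353.85 MiB = 2356287.15 MiB
= 2356287.15 × 1,048,576 bytes = 2,470,746,154,598.4 bytes
1 GiB = 1,073,741,824 bytes
2,470,746,154,598.4 / 1,073,741,824 = 2,301.062 GiB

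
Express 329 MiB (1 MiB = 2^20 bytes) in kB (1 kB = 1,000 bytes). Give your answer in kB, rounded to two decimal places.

344,981.50 kB

329 MiB × 1,048,576 bytes/MiB = 344,981,504 bytes
1 kB = 1,000 bytes
344,981,504 / 1,000 = 344,981.50 kB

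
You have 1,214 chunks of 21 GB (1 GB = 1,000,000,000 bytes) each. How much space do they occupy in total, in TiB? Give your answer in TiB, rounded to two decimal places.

23.19 TiB

Total = 1,214 × 21 GB = 25,494 GB
= 25,494 × 1,000,000,000 bytes = 25,494,000,000,000 bytes
1 TiB = 1,099,511,627,776 bytes
25,494,000,000,000 / 1,099,511,627,776 = 23.19 TiB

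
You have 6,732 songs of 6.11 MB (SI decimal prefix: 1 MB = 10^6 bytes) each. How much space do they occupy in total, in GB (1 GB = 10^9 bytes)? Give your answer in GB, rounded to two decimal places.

41.13 GB

Total = 6,732 × 6.11 MB = 41132.52 MB
= 41132.52 × 1,000,000 bytes = 41,132,520,000 bytes
1 GB = 1,000,000,000 bytes
41,132,520,000 / 1,000,000,000 = 41.13 GB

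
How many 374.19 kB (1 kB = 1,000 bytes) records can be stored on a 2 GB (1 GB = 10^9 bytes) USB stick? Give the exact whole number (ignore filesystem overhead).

Capacity: 2 GB = 2,000,000,000 bytes
Per item: 374.19 kB = 374,190 bytes
⌊2,000,000,000 / 374,190⌋ = 5,344

5,344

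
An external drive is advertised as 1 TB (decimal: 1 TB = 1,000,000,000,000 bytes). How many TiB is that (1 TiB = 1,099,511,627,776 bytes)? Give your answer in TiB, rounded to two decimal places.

1 TB = 1 × 10^12 bytes = 1,000,000,000,000 bytes
1 TiB = 1,099,511,627,776 bytes
1,000,000,000,000 / 1,099,511,627,776 = 0.91 TiB

0.91 TiB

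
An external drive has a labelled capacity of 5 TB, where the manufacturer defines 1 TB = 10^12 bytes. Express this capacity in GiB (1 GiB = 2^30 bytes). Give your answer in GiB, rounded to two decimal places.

5 TB × 1,000,000,000,000 bytes/TB = 5,000,000,000,000 bytes
1 GiB = 2^30 bytes = 1,073,741,824 bytes
5,000,000,000,000 / 1,073,741,824 = 4,656.61 GiB

4,656.61 GiB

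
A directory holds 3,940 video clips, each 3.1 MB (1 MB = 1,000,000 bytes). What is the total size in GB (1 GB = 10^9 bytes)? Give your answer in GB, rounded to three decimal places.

Total = 3,940 × 3.1 MB = 12,214 MB
= 12,214 × 1,000,000 bytes = 12,214,000,000 bytes
1 GB = 1,000,000,000 bytes
12,214,000,000 / 1,000,000,000 = 12.214 GB

12.214 GB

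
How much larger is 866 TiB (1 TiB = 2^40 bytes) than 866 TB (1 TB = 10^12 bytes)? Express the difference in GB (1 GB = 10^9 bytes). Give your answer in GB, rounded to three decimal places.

86,177.070 GB

866 TiB = 866 × 1,099,511,627,776 = 952,177,069,654,016 bytes
866 TB = 866 × 1,000,000,000,000 = 866,000,000,000,000 bytes
difference = 86,177,069,654,016 bytes
86,177,069,654,016 / 1,000,000,000 = 86,177.070 GB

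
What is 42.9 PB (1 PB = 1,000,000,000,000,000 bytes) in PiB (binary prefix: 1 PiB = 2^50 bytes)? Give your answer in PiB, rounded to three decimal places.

42.9 PB × 1,000,000,000,000,000 bytes/PB = 42,900,000,000,000,000 bytes
1 PiB = 1,125,899,906,842,624 bytes
42,900,000,000,000,000 / 1,125,899,906,842,624 = 38.103 PiB

38.103 PiB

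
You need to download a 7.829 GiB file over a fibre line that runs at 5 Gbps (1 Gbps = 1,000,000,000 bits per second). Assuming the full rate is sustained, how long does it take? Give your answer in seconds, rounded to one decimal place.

7.829 GiB = 8,406,324,740.096 bytes = 67,250,597,920.768 bits
5 Gbps = 5,000,000,000 bits/s
time = 67,250,597,920.768 / 5,000,000,000 = 13.5 s

13.5 seconds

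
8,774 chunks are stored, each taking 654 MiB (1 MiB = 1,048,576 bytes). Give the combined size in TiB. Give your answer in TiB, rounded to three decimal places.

Total = 8,774 × 654 MiB = 5,738,196 MiB
= 5,738,196 × 1,048,576 bytes = 6,016,934,608,896 bytes
1 TiB = 1,099,511,627,776 bytes
6,016,934,608,896 / 1,099,511,627,776 = 5.472 TiB

5.472 TiB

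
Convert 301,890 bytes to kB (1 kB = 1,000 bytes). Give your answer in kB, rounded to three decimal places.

301,890 bytes given.
1 kB = 10^3 bytes = 1,000 bytes
301,890 / 1,000 = 301.890 kB

301.890 kB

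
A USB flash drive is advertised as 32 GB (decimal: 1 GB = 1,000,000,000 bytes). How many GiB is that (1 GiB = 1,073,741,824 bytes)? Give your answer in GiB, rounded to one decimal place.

32 GB = 32 × 10^9 bytes = 32,000,000,000 bytes
1 GiB = 2^30 bytes = 1,073,741,824 bytes
32,000,000,000 / 1,073,741,824 = 29.8 GiB

29.8 GiB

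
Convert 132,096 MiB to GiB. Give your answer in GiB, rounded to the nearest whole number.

129 GiB

132,096 MiB = 132,096 × 2^20 bytes = 138,512,695,296 bytes
1 GiB = 1,073,741,824 bytes
138,512,695,296 / 1,073,741,824 = 129 GiB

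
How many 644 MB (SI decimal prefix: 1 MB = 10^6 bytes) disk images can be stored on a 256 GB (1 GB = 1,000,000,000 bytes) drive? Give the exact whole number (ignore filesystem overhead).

397

Capacity: 256 GB = 256,000,000,000 bytes
Per item: 644 MB = 644,000,000 bytes
⌊256,000,000,000 / 644,000,000⌋ = 397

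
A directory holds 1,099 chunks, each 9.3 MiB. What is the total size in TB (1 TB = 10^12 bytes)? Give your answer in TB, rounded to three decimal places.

0.011 TB

Total = 1,099 × 9.3 MiB = 10220.7 MiB
= 10220.7 × 1,048,576 bytes = 10,717,180,723.2 bytes
1 TB = 1,000,000,000,000 bytes
10,717,180,723.2 / 1,000,000,000,000 = 0.011 TB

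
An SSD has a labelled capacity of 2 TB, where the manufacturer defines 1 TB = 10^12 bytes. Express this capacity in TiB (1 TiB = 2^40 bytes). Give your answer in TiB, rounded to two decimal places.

1.82 TiB

2 TB = 2 × 10^12 bytes = 2,000,000,000,000 bytes
1 TiB = 1,099,511,627,776 bytes
2,000,000,000,000 / 1,099,511,627,776 = 1.82 TiB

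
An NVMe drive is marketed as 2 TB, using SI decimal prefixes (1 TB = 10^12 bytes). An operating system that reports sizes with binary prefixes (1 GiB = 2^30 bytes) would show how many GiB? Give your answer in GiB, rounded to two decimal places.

1,862.65 GiB

2 TB = 2 × 10^12 bytes = 2,000,000,000,000 bytes
1 GiB = 1,073,741,824 bytes
2,000,000,000,000 / 1,073,741,824 = 1,862.65 GiB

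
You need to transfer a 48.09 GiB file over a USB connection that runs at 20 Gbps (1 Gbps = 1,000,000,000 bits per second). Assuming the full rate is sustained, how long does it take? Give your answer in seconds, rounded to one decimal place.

20.7 seconds

48.09 GiB = 51,636,244,316.16 bytes = 413,089,954,529.28 bits
20 Gbps = 20,000,000,000 bits/s
time = 413,089,954,529.28 / 20,000,000,000 = 20.7 s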